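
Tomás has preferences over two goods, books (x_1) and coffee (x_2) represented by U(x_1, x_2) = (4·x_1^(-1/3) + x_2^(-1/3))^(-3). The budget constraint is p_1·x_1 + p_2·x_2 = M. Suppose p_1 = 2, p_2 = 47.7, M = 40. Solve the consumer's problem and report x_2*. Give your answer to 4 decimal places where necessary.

x_2* = 0.3678

MRS = MU_x_1/MU_x_2 = 4·(x_2/x_1)^(4/3). Set equal to p_1/p_2.
Solve for the ratio: x_2/x_1 = [(1/4)·p_1/p_2]^(0.75).
With the ratio pinned down, the budget gives x_1* = M/(p_1 + p_2·(x_2/x_1)) and x_2* = (x_2/x_1)·x_1*.
Numerically x_2/x_1 = 0.03276, so x_1* = 40/(2 + 47.7·0.03276) = 11.2276 and x_2* = 0.03276·11.2276 = 0.3678.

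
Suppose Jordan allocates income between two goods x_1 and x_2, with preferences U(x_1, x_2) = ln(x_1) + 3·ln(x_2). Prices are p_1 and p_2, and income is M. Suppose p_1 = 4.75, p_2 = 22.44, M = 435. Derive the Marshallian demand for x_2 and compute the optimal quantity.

MU_x_1/MU_x_2 = (x_2)/(3·x_1); tangency sets this equal to p_1/p_2.
Rearranging, p_2·x_2 = 3·p_1·x_1. Substituting into the budget gives p_1·x_1·(1 + 3) = M.
Demand: x_1*(p_1,p_2,M) = 0.25·M/p_1 and x_2* = 0.75·M/p_2.
At p_1=4.75, p_2=22.44, M=435: x_2* = 0.75·435/22.44 = 14.5388.

x_2* = 14.5388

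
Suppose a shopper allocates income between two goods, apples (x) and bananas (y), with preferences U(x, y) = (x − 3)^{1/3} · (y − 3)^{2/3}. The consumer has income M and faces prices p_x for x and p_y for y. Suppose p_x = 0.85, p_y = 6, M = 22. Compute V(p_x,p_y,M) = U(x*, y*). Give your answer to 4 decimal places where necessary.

Let x' = x−3, y' = y−3. MRS = (1/2)·y'/x' = p_x/p_y.
Substituting into the budget: x* = 3 + 1/3·(M − 3·p_x − 3·p_y)/p_x, and y* = 3 + 2/3·(…)/p_y.
Discretionary income = 22 − 3·0.85 − 3·6 = 1.45; x* = 3 + 1/3·1.45/0.85 = 3.5686; y* = 3 + 2/3·1.45/6 = 3.1611.
Utility at the optimum: U(3.5686, 3.1611) = 0.2453.

V = 0.2453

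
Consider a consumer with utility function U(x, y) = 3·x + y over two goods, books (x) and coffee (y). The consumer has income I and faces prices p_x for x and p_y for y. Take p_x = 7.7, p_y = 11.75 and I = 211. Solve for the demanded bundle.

Linear utility — the consumer picks whichever good has higher MU/price: 3/7.7 = 0.3896 vs 1/11.75 = 0.0851.
x gives more utility per dollar, so spend all income on x: x* = I/p_x, y* = 0.
Numerically: x* = 27.4026, y* = 0.

x* = 27.4026, y* = 0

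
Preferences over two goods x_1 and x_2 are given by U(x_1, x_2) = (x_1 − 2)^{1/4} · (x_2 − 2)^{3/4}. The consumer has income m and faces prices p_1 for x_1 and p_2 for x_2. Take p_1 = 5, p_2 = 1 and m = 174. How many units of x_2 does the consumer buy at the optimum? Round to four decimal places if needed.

MRS = (1/3)·(x_2−2)/(x_1−2). Tangency with p_1/p_2 gives x_2−2 = 3·(p_1/p_2)·(x_1−2).
Substituting into the budget: x_1* = 2 + 0.25·(m − 2·p_1 − 2·p_2)/p_1, and x_2* = 2 + 0.75·(…)/p_2.
Discretionary income = 174 − 2·5 − 2·1 = 162; x_2* = 2 + 0.75·162/1 = 123.5.

x_2* = 123.5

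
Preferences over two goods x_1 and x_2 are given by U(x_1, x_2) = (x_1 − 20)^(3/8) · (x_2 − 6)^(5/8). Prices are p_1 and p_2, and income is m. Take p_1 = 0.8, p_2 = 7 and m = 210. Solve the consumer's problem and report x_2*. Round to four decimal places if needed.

This is Cobb-Douglas in (x_1−20, x_2−6): tangency gives 0.375·p_2·(x_2−6) = 0.625·p_1·(x_1−20).
After buying the subsistence bundle (20, 6), a share 0.375 of the remaining income goes to x_1: x_1* = 20 + 0.375·(m − 20p_1 − 6p_2)/p_1.
Discretionary income = 210 − 20·0.8 − 6·7 = 152; x_2* = 6 + 0.625·152/7 = 19.5714.

x_2* = 19.5714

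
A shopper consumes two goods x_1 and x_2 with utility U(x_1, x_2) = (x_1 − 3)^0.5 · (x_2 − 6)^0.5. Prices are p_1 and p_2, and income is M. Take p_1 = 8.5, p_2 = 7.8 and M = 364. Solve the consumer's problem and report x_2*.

x_2* = 24.6987

MRS = (x_2−6)/(x_1−3). Tangency with p_1/p_2 gives x_2−6 = (p_1/p_2)·(x_1−3).
Substituting into the budget: x_1* = 3 + 0.5·(M − 3·p_1 − 6·p_2)/p_1, and x_2* = 6 + 0.5·(…)/p_2.
Discretionary income = 364 − 3·8.5 − 6·7.8 = 291.7; x_2* = 6 + 0.5·291.7/7.8 = 24.6987.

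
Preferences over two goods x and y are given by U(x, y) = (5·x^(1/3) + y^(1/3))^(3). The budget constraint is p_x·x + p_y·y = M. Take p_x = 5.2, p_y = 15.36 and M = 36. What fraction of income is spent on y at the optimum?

MRS = MU_x/MU_y = 5·(y/x)^(2/3). Set equal to p_x/p_y.
Solve for the ratio: y/x = [(1/5)·p_x/p_y]^(1.5).
Substitute y = (y/x)·x into the budget: x* = M/(p_x + p_y·(y/x)).
Numerically y/x = 0.017618, so x* = 36/(5.2 + 15.36·0.017618) = 6.5806 and y* = 0.017618·6.5806 = 0.1159.
Expenditure on y: 15.36·0.1159 = 1.7808; share = 0.0495.

share on y = 0.0495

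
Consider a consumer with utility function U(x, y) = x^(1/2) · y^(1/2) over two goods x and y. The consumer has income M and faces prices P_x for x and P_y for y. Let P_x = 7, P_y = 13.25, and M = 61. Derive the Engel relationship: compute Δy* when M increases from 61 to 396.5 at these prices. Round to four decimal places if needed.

Δy* = 12.6604

Tangency: MRS = y/x = P_x/P_y.
Rearranging, P_y·y = P_x·x. Substituting into the budget gives P_x·x·(1 + 1) = M.
Demand: x*(P_x,P_y,M) = 0.5·M/P_x and y* = 0.5·M/P_y.
At P_x=7, P_y=13.25, M=61: y* = 0.5·61/13.25 = 2.3019.
At M' = 396.5: y* = 14.9623. Change: 14.9623 − 2.3019 = 12.6604.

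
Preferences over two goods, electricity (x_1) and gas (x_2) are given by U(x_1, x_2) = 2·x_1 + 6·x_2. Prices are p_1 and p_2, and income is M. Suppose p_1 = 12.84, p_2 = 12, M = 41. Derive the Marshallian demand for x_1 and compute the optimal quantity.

Linear utility — the consumer picks whichever good has higher MU/price: 2/12.84 = 0.1558 vs 6/12 = 0.5.
x_2 gives more utility per dollar, so spend all income on x_2: x_2* = M/p_2, x_1* = 0.
Numerically: x_1* = 0, x_2* = 3.4167.

x_1* = 0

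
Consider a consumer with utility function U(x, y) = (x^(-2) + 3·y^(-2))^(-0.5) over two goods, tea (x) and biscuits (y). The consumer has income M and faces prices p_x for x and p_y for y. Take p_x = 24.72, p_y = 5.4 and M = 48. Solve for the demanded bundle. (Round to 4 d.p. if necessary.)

x* = 1.2748, y* = 3.0529

MRS = MU_x/MU_y = (1/3)·(y/x)^(3). Set equal to p_x/p_y.
Hence y/x = (3·p_x/p_y)^(1/(3)), i.e. raised to the 1/3 power.
Substitute y = (y/x)·x into the budget: x* = M/(p_x + p_y·(y/x)).
Numerically y/x = 2.394742, so x* = 48/(24.72 + 5.4·2.394742) = 1.2748 and y* = 2.394742·1.2748 = 3.0529.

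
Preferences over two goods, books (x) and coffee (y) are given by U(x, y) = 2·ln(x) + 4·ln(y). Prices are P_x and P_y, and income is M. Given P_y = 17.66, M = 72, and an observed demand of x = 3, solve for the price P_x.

Tangency: MRS = (1/2)·y/x = P_x/P_y.
Rearranging, P_y·y = 2·P_x·x. Substituting into the budget gives P_x·x·(1 + 2) = M.
Demand: x*(P_x,P_y,M) = 1/3·M/P_x and y* = 2/3·M/P_y.
Set x* = 3 in the demand function and solve for P_x: P_x = 8.

P_x = 8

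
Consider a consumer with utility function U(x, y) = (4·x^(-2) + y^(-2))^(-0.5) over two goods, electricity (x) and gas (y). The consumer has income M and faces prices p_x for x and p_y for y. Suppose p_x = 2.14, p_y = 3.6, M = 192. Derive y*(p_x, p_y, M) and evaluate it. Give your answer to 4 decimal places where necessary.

y* = 25.1304

MU_x ∝ 4·x^(-3), MU_y ∝ y^(-3), so MRS = 4·(y/x)^(3) = p_x/p_y.
Hence y/x = ((1/4)·p_x/p_y)^(1/(3)), i.e. raised to the 1/3 power.
With the ratio pinned down, the budget gives x* = M/(p_x + p_y·(y/x)) and y* = (y/x)·x*.
Numerically y/x = 0.529684, so x* = 192/(2.14 + 3.6·0.529684) = 47.4442 and y* = 0.529684·47.4442 = 25.1304.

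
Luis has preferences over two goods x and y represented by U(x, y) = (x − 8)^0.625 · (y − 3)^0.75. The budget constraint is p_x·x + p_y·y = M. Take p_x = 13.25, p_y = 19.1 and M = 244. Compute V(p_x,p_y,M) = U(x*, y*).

V = 3.5346

Let x' = x−8, y' = y−3. MRS = (5/6)·y'/x' = p_x/p_y.
After buying the subsistence bundle (8, 3), a share 5/11 of the remaining income goes to x: x* = 8 + 5/11·(M − 8p_x − 3p_y)/p_x.
Discretionary income = 244 − 8·13.25 − 3·19.1 = 80.7; x* = 8 + 5/11·80.7/13.25 = 10.7684; y* = 3 + 6/11·80.7/19.1 = 5.3046.
Utility at the optimum: U(10.7684, 5.3046) = 3.5346.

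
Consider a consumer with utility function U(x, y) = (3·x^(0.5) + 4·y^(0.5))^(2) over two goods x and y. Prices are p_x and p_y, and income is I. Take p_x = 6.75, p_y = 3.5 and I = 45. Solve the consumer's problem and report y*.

y* = 9.9539

MU_x ∝ 3·x^(-0.5), MU_y ∝ 4·y^(-0.5), so MRS = (3/4)·(y/x)^(0.5) = p_x/p_y.
Solve for the ratio: y/x = [(4/3)·p_x/p_y]^(2).
Substitute y = (y/x)·x into the budget: x* = I/(p_x + p_y·(y/x)).
Numerically y/x = 6.612245, so x* = 45/(6.75 + 3.5·6.612245) = 1.5054 and y* = 6.612245·1.5054 = 9.9539.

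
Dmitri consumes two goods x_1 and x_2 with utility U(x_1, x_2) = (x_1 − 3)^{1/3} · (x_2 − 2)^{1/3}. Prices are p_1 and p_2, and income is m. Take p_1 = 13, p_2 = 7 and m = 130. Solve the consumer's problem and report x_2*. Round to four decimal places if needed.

Let x_1' = x_1−3, x_2' = x_2−2. MRS = x_2'/x_1' = p_1/p_2.
Substituting into the budget: x_1* = 3 + 0.5·(m − 3·p_1 − 2·p_2)/p_1, and x_2* = 2 + 0.5·(…)/p_2.
Discretionary income = 130 − 3·13 − 2·7 = 77; x_2* = 2 + 0.5·77/7 = 7.5.

x_2* = 7.5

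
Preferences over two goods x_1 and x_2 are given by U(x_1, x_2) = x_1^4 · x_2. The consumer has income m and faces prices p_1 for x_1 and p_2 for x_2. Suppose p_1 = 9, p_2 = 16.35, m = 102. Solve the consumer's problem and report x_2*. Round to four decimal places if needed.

x_2* = 1.2477

Tangency: MRS = 4·x_2/x_1 = p_1/p_2.
Rearranging, p_2·x_2 = (1/4)·p_1·x_1. Substituting into the budget gives p_1·x_1·(1 + (1/4)) = m.
Demand: x_1*(p_1,p_2,m) = 0.8·m/p_1 and x_2* = 0.2·m/p_2.
At p_1=9, p_2=16.35, m=102: x_2* = 0.2·102/16.35 = 1.2477.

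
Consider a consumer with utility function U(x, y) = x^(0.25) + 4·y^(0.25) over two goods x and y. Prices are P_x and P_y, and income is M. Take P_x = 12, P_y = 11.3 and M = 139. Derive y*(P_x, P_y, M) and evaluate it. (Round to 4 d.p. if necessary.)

MRS = MU_x/MU_y = (1/4)·(y/x)^(0.75). Set equal to P_x/P_y.
Hence y/x = (4·P_x/P_y)^(1/(0.75)), i.e. raised to the 4/3 power.
With the ratio pinned down, the budget gives x* = M/(P_x + P_y·(y/x)) and y* = (y/x)·x*.
Numerically y/x = 6.879397, so x* = 139/(12 + 11.3·6.879397) = 1.549 and y* = 6.879397·1.549 = 10.656.

y* = 10.656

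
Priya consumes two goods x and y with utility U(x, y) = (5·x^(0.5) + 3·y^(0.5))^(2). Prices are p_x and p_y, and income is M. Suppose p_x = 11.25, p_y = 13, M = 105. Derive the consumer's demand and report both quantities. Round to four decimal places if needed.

From the CES first-order condition, (5/3)·(y/x)^(0.5) = p_x/p_y.
Solve for the ratio: y/x = [(3/5)·p_x/p_y]^(2).
Substitute y = (y/x)·x into the budget: x* = M/(p_x + p_y·(y/x)).
Numerically y/x = 0.269601, so x* = 105/(11.25 + 13·0.269601) = 7.1163 and y* = 0.269601·7.1163 = 1.9186.

x* = 7.1163, y* = 1.9186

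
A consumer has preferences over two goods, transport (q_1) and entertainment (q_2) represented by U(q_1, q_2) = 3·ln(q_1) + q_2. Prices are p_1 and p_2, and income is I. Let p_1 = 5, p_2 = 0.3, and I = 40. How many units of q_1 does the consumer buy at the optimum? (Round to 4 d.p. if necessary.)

q_1* = 0.18

Set MRS = p_1/p_2: (3/q_1)/1 = p_1/p_2.
So q_1*(p_1,p_2) = 3·p_2/p_1, independent of income; and q_2* = (I − 3·p_2)/p_2.
At the given prices: q_1* = 3·0.3/5 = 0.18.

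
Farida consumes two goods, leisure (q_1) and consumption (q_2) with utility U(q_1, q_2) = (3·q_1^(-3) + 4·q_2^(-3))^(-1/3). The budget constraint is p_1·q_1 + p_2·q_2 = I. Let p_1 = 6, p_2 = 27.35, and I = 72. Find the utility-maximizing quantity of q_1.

q_1* = 2.7572

From the CES first-order condition, (3/4)·(q_2/q_1)^(4) = p_1/p_2.
Solve for the ratio: q_2/q_1 = [(4/3)·p_1/p_2]^(0.25).
With the ratio pinned down, the budget gives q_1* = I/(p_1 + p_2·(q_2/q_1)) and q_2* = (q_2/q_1)·q_1*.
Numerically q_2/q_1 = 0.735416, so q_1* = 72/(6 + 27.35·0.735416) = 2.7572.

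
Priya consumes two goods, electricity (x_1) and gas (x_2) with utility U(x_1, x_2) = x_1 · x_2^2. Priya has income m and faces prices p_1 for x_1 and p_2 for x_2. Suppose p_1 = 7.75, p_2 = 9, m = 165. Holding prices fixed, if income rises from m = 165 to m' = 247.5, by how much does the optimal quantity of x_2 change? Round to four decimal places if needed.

Demand: x_1*(p_1,p_2,m) = 1/3·m/p_1 and x_2* = 2/3·m/p_2.
At p_1=7.75, p_2=9, m=165: x_2* = 2/3·165/9 = 12.2222.
At m' = 247.5: x_2* = 18.3333. Change: 18.3333 − 12.2222 = 6.1111.

Δx_2* = 6.1111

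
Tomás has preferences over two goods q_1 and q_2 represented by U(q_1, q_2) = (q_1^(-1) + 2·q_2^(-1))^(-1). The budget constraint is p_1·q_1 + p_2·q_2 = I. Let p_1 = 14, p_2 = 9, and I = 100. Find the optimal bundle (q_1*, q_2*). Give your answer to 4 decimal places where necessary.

q_1* = 3.3473, q_2* = 5.9041

MU_q_1 ∝ q_1^(-2), MU_q_2 ∝ 2·q_2^(-2), so MRS = (1/2)·(q_2/q_1)^(2) = p_1/p_2.
Hence q_2/q_1 = (2·p_1/p_2)^(1/(2)), i.e. raised to the 0.5 power.
Substitute q_2 = (q_2/q_1)·q_1 into the budget: q_1* = I/(p_1 + p_2·(q_2/q_1)).
Numerically q_2/q_1 = 1.763834, so q_1* = 100/(14 + 9·1.763834) = 3.3473 and q_2* = 1.763834·3.3473 = 5.9041.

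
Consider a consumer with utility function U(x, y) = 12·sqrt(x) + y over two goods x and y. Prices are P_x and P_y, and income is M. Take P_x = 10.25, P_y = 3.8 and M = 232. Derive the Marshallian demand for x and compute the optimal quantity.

x* = 4.9479

Set MRS = P_x/P_y: 6·x^(−1/2) = P_x/P_y.
Solve: √x = 6·P_y/P_x, so x*(P_x,P_y) = (6·P_y/P_x)², and y* = (M − P_x·x*)/P_y.
Plugging in: x* = (6·3.8/10.25)² = 4.9479.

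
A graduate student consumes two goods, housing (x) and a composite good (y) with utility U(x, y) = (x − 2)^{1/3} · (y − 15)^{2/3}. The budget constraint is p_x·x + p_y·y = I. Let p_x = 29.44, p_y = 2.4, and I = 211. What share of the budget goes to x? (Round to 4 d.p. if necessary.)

share on x = 0.4625

This is Cobb-Douglas in (x−2, y−15): tangency gives 1/3·p_y·(y−15) = 2/3·p_x·(x−2).
Substituting into the budget: x* = 2 + 1/3·(I − 2·p_x − 15·p_y)/p_x, and y* = 15 + 2/3·(…)/p_y.
Discretionary income = 211 − 2·29.44 − 15·2.4 = 116.12; x* = 2 + 1/3·116.12/29.44 = 3.3148; y* = 15 + 2/3·116.12/2.4 = 47.2556.
Expenditure on x: 29.44·3.3148 = 97.5867; share = 0.4625.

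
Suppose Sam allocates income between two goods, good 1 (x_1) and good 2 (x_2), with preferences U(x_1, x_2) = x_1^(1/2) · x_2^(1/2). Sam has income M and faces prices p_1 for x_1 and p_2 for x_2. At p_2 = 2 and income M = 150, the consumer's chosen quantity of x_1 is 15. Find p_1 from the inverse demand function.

Tangency: MRS = x_2/x_1 = p_1/p_2.
Rearranging, p_2·x_2 = p_1·x_1. Substituting into the budget gives p_1·x_1·(1 + 1) = M.
Demand: x_1*(p_1,p_2,M) = 0.5·M/p_1 and x_2* = 0.5·M/p_2.
Set x_1* = 15 in the demand function and solve for p_1: p_1 = 5.

p_1 = 5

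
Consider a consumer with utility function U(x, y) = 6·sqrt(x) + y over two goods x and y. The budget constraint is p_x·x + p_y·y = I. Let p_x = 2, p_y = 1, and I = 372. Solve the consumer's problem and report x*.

x* = 2.25

Set MRS = p_x/p_y: 3·x^(−1/2) = p_x/p_y.
Thus x* = (3·p_y/p_x)² — independent of I — with the rest of income spent on y.
Plugging in: x* = (3·1/2)² = 2.25.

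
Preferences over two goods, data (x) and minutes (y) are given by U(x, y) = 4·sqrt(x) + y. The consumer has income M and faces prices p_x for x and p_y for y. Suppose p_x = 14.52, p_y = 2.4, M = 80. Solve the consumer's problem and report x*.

x* = 0.1093

Plugging in: x* = (2·2.4/14.52)² = 0.1093.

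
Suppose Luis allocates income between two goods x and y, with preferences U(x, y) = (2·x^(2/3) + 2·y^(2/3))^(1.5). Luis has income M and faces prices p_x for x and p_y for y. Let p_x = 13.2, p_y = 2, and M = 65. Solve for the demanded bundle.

With the ratio pinned down, the budget gives x* = M/(p_x + p_y·(y/x)) and y* = (y/x)·x*.
Numerically y/x = 287.496, so x* = 65/(13.2 + 2·287.496) = 0.1105 and y* = 287.496·0.1105 = 31.7706.

x* = 0.1105, y* = 31.7706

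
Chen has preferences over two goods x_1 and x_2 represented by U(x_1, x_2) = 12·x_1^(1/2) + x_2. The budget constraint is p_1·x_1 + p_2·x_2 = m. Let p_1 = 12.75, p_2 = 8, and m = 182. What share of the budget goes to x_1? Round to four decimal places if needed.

share on x_1 = 0.9929

Set MRS = p_1/p_2: 6·x_1^(−1/2) = p_1/p_2.
Thus x_1* = (6·p_2/p_1)² — independent of m — with the rest of income spent on x_2.
Plugging in: x_1* = (6·8/12.75)² = 14.173, x_2* = 0.1618.
Expenditure on x_1: 12.75·14.173 = 180.7059; share = 0.9929.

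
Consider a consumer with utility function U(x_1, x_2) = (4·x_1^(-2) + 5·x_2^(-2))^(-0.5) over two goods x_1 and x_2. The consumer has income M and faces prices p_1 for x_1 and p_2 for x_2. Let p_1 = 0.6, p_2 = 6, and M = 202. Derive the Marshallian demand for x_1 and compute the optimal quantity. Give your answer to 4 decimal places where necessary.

x_1* = 56.1111

Substitute x_2 = (x_2/x_1)·x_1 into the budget: x_1* = M/(p_1 + p_2·(x_2/x_1)).
Numerically x_2/x_1 = 0.5, so x_1* = 202/(0.6 + 6·0.5) = 56.1111.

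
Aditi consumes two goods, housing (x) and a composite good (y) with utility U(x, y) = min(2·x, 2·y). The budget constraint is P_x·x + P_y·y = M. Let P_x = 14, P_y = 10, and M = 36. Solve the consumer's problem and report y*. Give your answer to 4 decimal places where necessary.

With perfect complements, no substitution: consume in ratio x:y = 2:2.
Budget: P_x·x + P_y·x = M, so (2·P_x + 2·P_y)·x = 2·M.
Demand: x*(P_x,P_y,M) = 2·M/(2·P_x + 2·P_y), y* = 2·M/(2·P_x + 2·P_y).
Here 2·14 + 2·10 = 48, giving y* = 1.5.

y* = 1.5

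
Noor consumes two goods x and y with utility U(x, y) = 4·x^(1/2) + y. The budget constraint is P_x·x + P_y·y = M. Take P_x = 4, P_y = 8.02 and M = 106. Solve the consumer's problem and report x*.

x* = 16.0801

Utility is quasi-linear in y; the FOC for x is 2/√x = P_x/P_y.
Solve: √x = 2·P_y/P_x, so x*(P_x,P_y) = (2·P_y/P_x)², and y* = (M − P_x·x*)/P_y.
Plugging in: x* = (2·8.02/4)² = 16.0801.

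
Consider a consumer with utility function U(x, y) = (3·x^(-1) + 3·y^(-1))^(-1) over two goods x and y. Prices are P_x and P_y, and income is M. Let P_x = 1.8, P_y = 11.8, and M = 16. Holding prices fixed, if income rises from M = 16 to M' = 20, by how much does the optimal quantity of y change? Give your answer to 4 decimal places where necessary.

Δy* = 0.2438

MRS = MU_x/MU_y = (y/x)^(2). Set equal to P_x/P_y.
Solve for the ratio: y/x = [P_x/P_y]^(0.5).
With the ratio pinned down, the budget gives x* = M/(P_x + P_y·(y/x)) and y* = (y/x)·x*.
Numerically y/x = 0.390567, so x* = 16/(1.8 + 11.8·0.390567) = 2.4966 and y* = 0.390567·2.4966 = 0.9751.
At M' = 20: y* = 1.2189. Change: 1.2189 − 0.9751 = 0.2438.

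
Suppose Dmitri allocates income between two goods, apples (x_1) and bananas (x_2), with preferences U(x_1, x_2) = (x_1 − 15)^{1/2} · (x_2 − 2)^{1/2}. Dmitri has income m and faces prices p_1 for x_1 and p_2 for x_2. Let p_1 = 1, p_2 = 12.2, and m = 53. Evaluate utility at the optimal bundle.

V = 1.9468

MRS = (x_2−2)/(x_1−15). Tangency with p_1/p_2 gives x_2−2 = (p_1/p_2)·(x_1−15).
Substituting into the budget: x_1* = 15 + 0.5·(m − 15·p_1 − 2·p_2)/p_1, and x_2* = 2 + 0.5·(…)/p_2.
Discretionary income = 53 − 15·1 − 2·12.2 = 13.6; x_1* = 15 + 0.5·13.6/1 = 21.8; x_2* = 2 + 0.5·13.6/12.2 = 2.5574.
Utility at the optimum: U(21.8, 2.5574) = 1.9468.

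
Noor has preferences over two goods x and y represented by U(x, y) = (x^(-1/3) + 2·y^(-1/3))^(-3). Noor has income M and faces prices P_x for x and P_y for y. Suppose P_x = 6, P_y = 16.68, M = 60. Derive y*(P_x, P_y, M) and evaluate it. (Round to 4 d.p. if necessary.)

From the CES first-order condition, (1/2)·(y/x)^(4/3) = P_x/P_y.
Hence y/x = (2·P_x/P_y)^(1/(4/3)), i.e. raised to the 0.75 power.
Substitute y = (y/x)·x into the budget: x* = M/(P_x + P_y·(y/x)).
Numerically y/x = 0.781158, so x* = 60/(6 + 16.68·0.781158) = 3.153 and y* = 0.781158·3.153 = 2.463.

y* = 2.463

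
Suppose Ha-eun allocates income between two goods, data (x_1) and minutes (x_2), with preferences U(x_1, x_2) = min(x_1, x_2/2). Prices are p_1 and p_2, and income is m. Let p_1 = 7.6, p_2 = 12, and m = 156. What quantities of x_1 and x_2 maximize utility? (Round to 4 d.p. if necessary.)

Demand: x_1*(p_1,p_2,m) = m/(p_1 + 2·p_2), x_2* = 2·m/(p_1 + 2·p_2).
Here 7.6 + 2·12 = 31.6, giving x_1* = 4.9367 and x_2* = 9.8734.

x_1* = 4.9367, x_2* = 9.8734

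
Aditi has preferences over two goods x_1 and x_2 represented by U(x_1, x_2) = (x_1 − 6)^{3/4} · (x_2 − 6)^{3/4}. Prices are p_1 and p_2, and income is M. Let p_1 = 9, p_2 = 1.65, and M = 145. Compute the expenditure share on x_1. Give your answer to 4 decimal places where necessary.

share on x_1 = 0.6521

Let x_1' = x_1−6, x_2' = x_2−6. MRS = x_2'/x_1' = p_1/p_2.
Substituting into the budget: x_1* = 6 + 0.5·(M − 6·p_1 − 6·p_2)/p_1, and x_2* = 6 + 0.5·(…)/p_2.
Discretionary income = 145 − 6·9 − 6·1.65 = 81.1; x_1* = 6 + 0.5·81.1/9 = 10.5056; x_2* = 6 + 0.5·81.1/1.65 = 30.5758.
Expenditure on x_1: 9·10.5056 = 94.55; share = 0.6521.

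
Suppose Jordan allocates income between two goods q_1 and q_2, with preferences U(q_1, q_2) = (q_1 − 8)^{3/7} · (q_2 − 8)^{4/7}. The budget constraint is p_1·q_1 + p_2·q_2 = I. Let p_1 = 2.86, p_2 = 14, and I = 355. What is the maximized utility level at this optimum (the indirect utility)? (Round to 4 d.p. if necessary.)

V = 15.6877

This is Cobb-Douglas in (q_1−8, q_2−8): tangency gives 3/7·p_2·(q_2−8) = 4/7·p_1·(q_1−8).
Substituting into the budget: q_1* = 8 + 3/7·(I − 8·p_1 − 8·p_2)/p_1, and q_2* = 8 + 4/7·(…)/p_2.
Discretionary income = 355 − 8·2.86 − 8·14 = 220.12; q_1* = 8 + 3/7·220.12/2.86 = 40.985; q_2* = 8 + 4/7·220.12/14 = 16.9845.
Utility at the optimum: U(40.985, 16.9845) = 15.6877.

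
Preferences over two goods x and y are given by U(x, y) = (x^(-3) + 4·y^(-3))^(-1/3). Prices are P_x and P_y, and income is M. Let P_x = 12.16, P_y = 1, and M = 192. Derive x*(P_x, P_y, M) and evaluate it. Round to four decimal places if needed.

x* = 12.9722

Substitute y = (y/x)·x into the budget: x* = M/(P_x + P_y·(y/x)).
Numerically y/x = 2.640878, so x* = 192/(12.16 + 1·2.640878) = 12.9722.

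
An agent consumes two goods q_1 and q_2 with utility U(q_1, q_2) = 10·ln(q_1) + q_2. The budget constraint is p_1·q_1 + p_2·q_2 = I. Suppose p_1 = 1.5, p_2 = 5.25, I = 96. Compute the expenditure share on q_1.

share on q_1 = 0.5469

So q_1*(p_1,p_2) = 10·p_2/p_1, independent of income; and q_2* = (I − 10·p_2)/p_2.
At the given prices: q_1* = 10·5.25/1.5 = 35, and q_2* = 8.2857.
Expenditure on q_1: 1.5·35 = 52.5; share = 0.5469.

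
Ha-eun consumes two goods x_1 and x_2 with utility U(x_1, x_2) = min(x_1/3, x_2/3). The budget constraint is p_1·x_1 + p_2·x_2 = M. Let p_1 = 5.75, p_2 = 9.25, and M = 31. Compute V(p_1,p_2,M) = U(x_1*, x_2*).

V = 0.6889

Demand: x_1*(p_1,p_2,M) = 3·M/(3·p_1 + 3·p_2), x_2* = 3·M/(3·p_1 + 3·p_2).
Here 3·5.75 + 3·9.25 = 45, giving x_1* = 2.0667 and x_2* = 2.0667.
Utility at the optimum: U(2.0667, 2.0667) = 0.6889.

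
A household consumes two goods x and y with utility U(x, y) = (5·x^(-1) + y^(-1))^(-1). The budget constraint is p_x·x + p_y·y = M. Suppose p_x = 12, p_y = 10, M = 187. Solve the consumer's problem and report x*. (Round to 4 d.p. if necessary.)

MRS = MU_x/MU_y = 5·(y/x)^(2). Set equal to p_x/p_y.
Solve for the ratio: y/x = [(1/5)·p_x/p_y]^(0.5).
Substitute y = (y/x)·x into the budget: x* = M/(p_x + p_y·(y/x)).
Numerically y/x = 0.489898, so x* = 187/(12 + 10·0.489898) = 11.0658.

x* = 11.0658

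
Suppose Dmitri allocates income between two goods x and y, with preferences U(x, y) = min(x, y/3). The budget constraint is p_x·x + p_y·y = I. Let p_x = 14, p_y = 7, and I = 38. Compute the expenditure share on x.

With perfect complements, no substitution: consume in ratio x:y = 1:3.
Budget: p_x·x + p_y·3·x = I, so (p_x + 3·p_y)·x = I.
Demand: x*(p_x,p_y,I) = I/(p_x + 3·p_y), y* = 3·I/(p_x + 3·p_y).
Here 14 + 3·7 = 35, giving x* = 1.0857 and y* = 3.2571.
Expenditure on x: 14·1.0857 = 15.2; share = 0.4.

share on x = 0.4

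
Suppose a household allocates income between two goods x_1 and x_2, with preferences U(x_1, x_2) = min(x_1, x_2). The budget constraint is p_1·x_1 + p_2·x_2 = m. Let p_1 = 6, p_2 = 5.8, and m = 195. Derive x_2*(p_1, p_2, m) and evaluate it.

x_2* = 16.5254

With perfect complements, no substitution: consume in ratio x_1:x_2 = 1:1.
Budget: p_1·x_1 + p_2·x_1 = m, so (p_1 + p_2)·x_1 = m.
Demand: x_1*(p_1,p_2,m) = m/(p_1 + p_2), x_2* = m/(p_1 + p_2).
Here 6 + 5.8 = 11.8, giving x_2* = 16.5254.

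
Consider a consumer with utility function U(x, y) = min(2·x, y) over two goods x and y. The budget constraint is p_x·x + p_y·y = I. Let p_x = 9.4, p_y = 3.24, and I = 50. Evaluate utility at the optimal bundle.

With perfect complements, no substitution: consume in ratio x:y = 1:2.
Budget: p_x·x + p_y·2·x = I, so (p_x + 2·p_y)·x = I.
Demand: x*(p_x,p_y,I) = I/(p_x + 2·p_y), y* = 2·I/(p_x + 2·p_y).
Here 9.4 + 2·3.24 = 15.88, giving x* = 3.1486 and y* = 6.2972.
Utility at the optimum: U(3.1486, 6.2972) = 6.2972.

V = 6.2972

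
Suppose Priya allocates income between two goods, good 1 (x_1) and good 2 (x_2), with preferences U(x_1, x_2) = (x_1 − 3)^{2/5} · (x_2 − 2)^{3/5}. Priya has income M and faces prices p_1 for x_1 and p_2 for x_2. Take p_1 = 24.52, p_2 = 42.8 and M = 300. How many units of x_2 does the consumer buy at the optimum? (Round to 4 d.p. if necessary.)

Let x_1' = x_1−3, x_2' = x_2−2. MRS = (2/3)·x_2'/x_1' = p_1/p_2.
After buying the subsistence bundle (3, 2), a share 0.4 of the remaining income goes to x_1: x_1* = 3 + 0.4·(M − 3p_1 − 2p_2)/p_1.
Discretionary income = 300 − 3·24.52 − 2·42.8 = 140.84; x_2* = 2 + 0.6·140.84/42.8 = 3.9744.

x_2* = 3.9744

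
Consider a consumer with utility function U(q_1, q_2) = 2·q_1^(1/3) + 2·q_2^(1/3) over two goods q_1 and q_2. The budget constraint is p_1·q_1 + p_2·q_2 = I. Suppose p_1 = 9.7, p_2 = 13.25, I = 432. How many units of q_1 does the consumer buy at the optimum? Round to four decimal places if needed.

MU_q_1 ∝ 2·q_1^(-2/3), MU_q_2 ∝ 2·q_2^(-2/3), so MRS = (q_2/q_1)^(2/3) = p_1/p_2.
Solve for the ratio: q_2/q_1 = [p_1/p_2]^(1.5).
Substitute q_2 = (q_2/q_1)·q_1 into the budget: q_1* = I/(p_1 + p_2·(q_2/q_1)).
Numerically q_2/q_1 = 0.626374, so q_1* = 432/(9.7 + 13.25·0.626374) = 24.0007.

q_1* = 24.0007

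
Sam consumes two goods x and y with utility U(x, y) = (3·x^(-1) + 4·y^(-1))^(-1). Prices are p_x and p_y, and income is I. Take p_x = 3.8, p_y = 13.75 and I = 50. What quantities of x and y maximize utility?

From the CES first-order condition, (3/4)·(y/x)^(2) = p_x/p_y.
Solve for the ratio: y/x = [(4/3)·p_x/p_y]^(0.5).
Substitute y = (y/x)·x into the budget: x* = I/(p_x + p_y·(y/x)).
Numerically y/x = 0.60703, so x* = 50/(3.8 + 13.75·0.60703) = 4.1164 and y* = 0.60703·4.1164 = 2.4988.

x* = 4.1164, y* = 2.4988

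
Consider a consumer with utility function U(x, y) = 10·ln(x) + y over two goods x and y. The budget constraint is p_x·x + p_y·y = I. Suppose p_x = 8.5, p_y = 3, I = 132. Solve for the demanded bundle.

Set MRS = p_x/p_y: (10/x)/1 = p_x/p_y.
So x*(p_x,p_y) = 10·p_y/p_x, independent of income; and y* = (I − 10·p_y)/p_y.
At the given prices: x* = 10·3/8.5 = 3.5294, and y* = 34.

x* = 3.5294, y* = 34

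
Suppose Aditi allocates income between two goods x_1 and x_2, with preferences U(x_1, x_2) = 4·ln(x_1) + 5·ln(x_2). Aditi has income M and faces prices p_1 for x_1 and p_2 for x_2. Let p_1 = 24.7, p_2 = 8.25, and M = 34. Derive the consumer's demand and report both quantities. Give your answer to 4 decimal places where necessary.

MU_x_1/MU_x_2 = (4·x_2)/(5·x_1); tangency sets this equal to p_1/p_2.
Rearranging, p_2·x_2 = (5/4)·p_1·x_1. Substituting into the budget gives p_1·x_1·(1 + (5/4)) = M.
Demand: x_1*(p_1,p_2,M) = 4/9·M/p_1 and x_2* = 5/9·M/p_2.
At p_1=24.7, p_2=8.25, M=34: x_1* = 4/9·34/24.7 = 0.6118, x_2* = 2.2896.

x_1* = 0.6118, x_2* = 2.2896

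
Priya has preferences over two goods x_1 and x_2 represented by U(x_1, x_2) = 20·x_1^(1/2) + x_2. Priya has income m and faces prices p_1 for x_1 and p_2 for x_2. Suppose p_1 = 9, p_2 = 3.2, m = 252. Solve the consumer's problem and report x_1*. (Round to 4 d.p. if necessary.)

Utility is quasi-linear in x_2; the FOC for x_1 is 10/√x_1 = p_1/p_2.
Solve: √x_1 = 10·p_2/p_1, so x_1*(p_1,p_2) = (10·p_2/p_1)², and x_2* = (m − p_1·x_1*)/p_2.
Plugging in: x_1* = (10·3.2/9)² = 12.642.

x_1* = 12.642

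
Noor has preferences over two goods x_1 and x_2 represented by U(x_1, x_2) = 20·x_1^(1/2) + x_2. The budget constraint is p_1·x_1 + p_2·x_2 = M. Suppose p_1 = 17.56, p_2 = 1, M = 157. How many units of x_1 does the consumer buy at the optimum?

x_1* = 0.3243

Set MRS = p_1/p_2: 10·x_1^(−1/2) = p_1/p_2.
Thus x_1* = (10·p_2/p_1)² — independent of M — with the rest of income spent on x_2.
Plugging in: x_1* = (10·1/17.56)² = 0.3243.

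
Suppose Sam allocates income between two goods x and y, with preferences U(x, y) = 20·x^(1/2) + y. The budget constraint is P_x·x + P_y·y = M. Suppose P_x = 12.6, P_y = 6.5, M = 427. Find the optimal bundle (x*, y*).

x* = 26.6125, y* = 14.105

MU_x = 10/√x, MU_y = 1. Tangency: 10/√x = P_x/P_y.
Solve: √x = 10·P_y/P_x, so x*(P_x,P_y) = (10·P_y/P_x)², and y* = (M − P_x·x*)/P_y.
Plugging in: x* = (10·6.5/12.6)² = 26.6125, y* = 14.105.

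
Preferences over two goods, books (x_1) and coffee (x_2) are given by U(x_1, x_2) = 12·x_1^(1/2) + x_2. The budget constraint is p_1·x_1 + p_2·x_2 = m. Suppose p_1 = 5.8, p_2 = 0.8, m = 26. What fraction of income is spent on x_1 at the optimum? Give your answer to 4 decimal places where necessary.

share on x_1 = 0.1528

Set MRS = p_1/p_2: 6·x_1^(−1/2) = p_1/p_2.
Solve: √x_1 = 6·p_2/p_1, so x_1*(p_1,p_2) = (6·p_2/p_1)², and x_2* = (m − p_1·x_1*)/p_2.
Plugging in: x_1* = (6·0.8/5.8)² = 0.6849, x_2* = 27.5345.
Expenditure on x_1: 5.8·0.6849 = 3.9724; share = 0.1528.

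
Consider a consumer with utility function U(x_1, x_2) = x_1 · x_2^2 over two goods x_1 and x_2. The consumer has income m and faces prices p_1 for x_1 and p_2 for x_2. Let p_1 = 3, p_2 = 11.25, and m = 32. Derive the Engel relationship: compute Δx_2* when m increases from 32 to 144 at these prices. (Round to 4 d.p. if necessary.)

Δx_2* = 6.637

Demand: x_1*(p_1,p_2,m) = 1/3·m/p_1 and x_2* = 2/3·m/p_2.
At p_1=3, p_2=11.25, m=32: x_2* = 2/3·32/11.25 = 1.8963.
At m' = 144: x_2* = 8.5333. Change: 8.5333 − 1.8963 = 6.637.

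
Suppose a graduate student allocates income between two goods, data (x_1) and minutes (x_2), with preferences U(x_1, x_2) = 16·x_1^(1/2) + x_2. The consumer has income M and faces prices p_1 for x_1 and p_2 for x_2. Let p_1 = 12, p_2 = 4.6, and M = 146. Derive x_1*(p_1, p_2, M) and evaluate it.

x_1* = 9.4044

Solve: √x_1 = 8·p_2/p_1, so x_1*(p_1,p_2) = (8·p_2/p_1)², and x_2* = (M − p_1·x_1*)/p_2.
Plugging in: x_1* = (8·4.6/12)² = 9.4044.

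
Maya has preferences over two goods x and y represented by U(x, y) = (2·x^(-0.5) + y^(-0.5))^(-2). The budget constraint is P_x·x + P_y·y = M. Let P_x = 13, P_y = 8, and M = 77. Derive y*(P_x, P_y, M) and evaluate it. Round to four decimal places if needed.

y* = 3.358

From the CES first-order condition, 2·(y/x)^(1.5) = P_x/P_y.
Solve for the ratio: y/x = [(1/2)·P_x/P_y]^(2/3).
Substitute y = (y/x)·x into the budget: x* = M/(P_x + P_y·(y/x)).
Numerically y/x = 0.870727, so x* = 77/(13 + 8·0.870727) = 3.8566 and y* = 0.870727·3.8566 = 3.358.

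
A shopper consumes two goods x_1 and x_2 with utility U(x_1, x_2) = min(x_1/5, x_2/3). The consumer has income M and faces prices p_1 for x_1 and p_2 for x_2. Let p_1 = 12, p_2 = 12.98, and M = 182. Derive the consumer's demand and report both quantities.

With perfect complements, no substitution: consume in ratio x_1:x_2 = 5:3.
Budget: p_1·x_1 + p_2·(3/5)·x_1 = M, so (5·p_1 + 3·p_2)·x_1 = 5·M.
Demand: x_1*(p_1,p_2,M) = 5·M/(5·p_1 + 3·p_2), x_2* = 3·M/(5·p_1 + 3·p_2).
Here 5·12 + 3·12.98 = 98.94, giving x_1* = 9.1975 and x_2* = 5.5185.

x_1* = 9.1975, x_2* = 5.5185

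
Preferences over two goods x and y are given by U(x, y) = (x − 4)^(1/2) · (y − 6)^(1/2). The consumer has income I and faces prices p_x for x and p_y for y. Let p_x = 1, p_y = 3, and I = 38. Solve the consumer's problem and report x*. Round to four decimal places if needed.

This is Cobb-Douglas in (x−4, y−6): tangency gives 0.5·p_y·(y−6) = 0.5·p_x·(x−4).
After buying the subsistence bundle (4, 6), a share 0.5 of the remaining income goes to x: x* = 4 + 0.5·(I − 4p_x − 6p_y)/p_x.
Discretionary income = 38 − 4·1 − 6·3 = 16; x* = 4 + 0.5·16/1 = 12.

x* = 12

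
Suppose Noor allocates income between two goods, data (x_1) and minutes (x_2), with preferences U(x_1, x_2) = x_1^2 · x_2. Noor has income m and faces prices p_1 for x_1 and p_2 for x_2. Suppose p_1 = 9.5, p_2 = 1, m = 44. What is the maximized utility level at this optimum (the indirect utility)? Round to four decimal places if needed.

V = 139.8322

Tangency: MRS = 2·x_2/x_1 = p_1/p_2.
So 2·p_2·x_2 = p_1·x_1; combined with the budget, a share 2/3 of income goes to x_1.
Demand: x_1*(p_1,p_2,m) = 2/3·m/p_1 and x_2* = 1/3·m/p_2.
At p_1=9.5, p_2=1, m=44: x_1* = 2/3·44/9.5 = 3.0877, x_2* = 14.6667.
Utility at the optimum: U(3.0877, 14.6667) = 139.8322.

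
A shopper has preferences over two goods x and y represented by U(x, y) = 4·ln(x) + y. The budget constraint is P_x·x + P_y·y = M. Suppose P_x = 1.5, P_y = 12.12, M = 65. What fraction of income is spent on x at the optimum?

MU_x = 4/x, MU_y = 1. Tangency: 4/x = P_x/P_y.
So x*(P_x,P_y) = 4·P_y/P_x, independent of income; and y* = (M − 4·P_y)/P_y.
At the given prices: x* = 4·12.12/1.5 = 32.32, and y* = 1.363.
Expenditure on x: 1.5·32.32 = 48.48; share = 0.7458.

share on x = 0.7458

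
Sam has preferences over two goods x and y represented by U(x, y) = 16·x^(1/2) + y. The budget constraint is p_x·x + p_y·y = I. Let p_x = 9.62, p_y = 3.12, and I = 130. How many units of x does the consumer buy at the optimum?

x* = 6.7319

Solve: √x = 8·p_y/p_x, so x*(p_x,p_y) = (8·p_y/p_x)², and y* = (I − p_x·x*)/p_y.
Plugging in: x* = (8·3.12/9.62)² = 6.7319.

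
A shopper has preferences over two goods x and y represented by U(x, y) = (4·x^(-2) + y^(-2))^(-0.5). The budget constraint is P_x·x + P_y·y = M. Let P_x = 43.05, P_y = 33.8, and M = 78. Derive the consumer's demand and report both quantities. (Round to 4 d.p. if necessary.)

x* = 1.1795, y* = 0.8054

From the CES first-order condition, 4·(y/x)^(3) = P_x/P_y.
Hence y/x = ((1/4)·P_x/P_y)^(1/(3)), i.e. raised to the 1/3 power.
With the ratio pinned down, the budget gives x* = M/(P_x + P_y·(y/x)) and y* = (y/x)·x*.
Numerically y/x = 0.682861, so x* = 78/(43.05 + 33.8·0.682861) = 1.1795 and y* = 0.682861·1.1795 = 0.8054.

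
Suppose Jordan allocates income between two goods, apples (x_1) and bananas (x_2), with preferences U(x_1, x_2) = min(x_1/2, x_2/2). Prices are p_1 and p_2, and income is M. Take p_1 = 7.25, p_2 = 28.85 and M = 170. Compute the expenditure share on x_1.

With perfect complements, no substitution: consume in ratio x_1:x_2 = 2:2.
Budget: p_1·x_1 + p_2·x_1 = M, so (2·p_1 + 2·p_2)·x_1 = 2·M.
Demand: x_1*(p_1,p_2,M) = 2·M/(2·p_1 + 2·p_2), x_2* = 2·M/(2·p_1 + 2·p_2).
Here 2·7.25 + 2·28.85 = 72.2, giving x_1* = 4.7091 and x_2* = 4.7091.
Expenditure on x_1: 7.25·4.7091 = 34.1413; share = 0.2008.

share on x_1 = 0.2008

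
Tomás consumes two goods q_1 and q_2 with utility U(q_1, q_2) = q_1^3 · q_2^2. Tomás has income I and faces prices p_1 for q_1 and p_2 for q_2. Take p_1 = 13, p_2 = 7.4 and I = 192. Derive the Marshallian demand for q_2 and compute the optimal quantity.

q_2* = 10.3784

MU_q_1/MU_q_2 = (3·q_2)/(2·q_1); tangency sets this equal to p_1/p_2.
Rearranging, p_2·q_2 = (2/3)·p_1·q_1. Substituting into the budget gives p_1·q_1·(1 + (2/3)) = I.
Demand: q_1*(p_1,p_2,I) = 0.6·I/p_1 and q_2* = 0.4·I/p_2.
At p_1=13, p_2=7.4, I=192: q_2* = 0.4·192/7.4 = 10.3784.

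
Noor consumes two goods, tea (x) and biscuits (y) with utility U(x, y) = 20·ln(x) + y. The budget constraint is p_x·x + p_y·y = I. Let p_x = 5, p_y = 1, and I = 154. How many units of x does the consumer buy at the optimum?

MU_x = 20/x, MU_y = 1. Tangency: 20/x = p_x/p_y.
So x*(p_x,p_y) = 20·p_y/p_x, independent of income; and y* = (I − 20·p_y)/p_y.
At the given prices: x* = 20·1/5 = 4.

x* = 4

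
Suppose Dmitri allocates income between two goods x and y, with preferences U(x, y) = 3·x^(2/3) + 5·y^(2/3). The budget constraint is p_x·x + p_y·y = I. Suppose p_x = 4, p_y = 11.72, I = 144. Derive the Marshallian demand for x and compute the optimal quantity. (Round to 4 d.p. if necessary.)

x* = 23.3876

Numerically y/x = 0.184053, so x* = 144/(4 + 11.72·0.184053) = 23.3876.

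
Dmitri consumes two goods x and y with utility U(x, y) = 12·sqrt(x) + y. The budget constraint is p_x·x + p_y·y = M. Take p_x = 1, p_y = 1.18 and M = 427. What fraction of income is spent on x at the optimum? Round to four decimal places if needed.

share on x = 0.1174

Set MRS = p_x/p_y: 6·x^(−1/2) = p_x/p_y.
Thus x* = (6·p_y/p_x)² — independent of M — with the rest of income spent on y.
Plugging in: x* = (6·1.18/1)² = 50.1264, y* = 319.3844.
Expenditure on x: 1·50.1264 = 50.1264; share = 0.1174.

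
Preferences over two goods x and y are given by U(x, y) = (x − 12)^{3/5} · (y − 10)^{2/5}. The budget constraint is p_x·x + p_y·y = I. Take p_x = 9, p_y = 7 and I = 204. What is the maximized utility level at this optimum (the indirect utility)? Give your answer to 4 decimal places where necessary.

V = 1.6297

This is Cobb-Douglas in (x−12, y−10): tangency gives 0.6·p_y·(y−10) = 0.4·p_x·(x−12).
Substituting into the budget: x* = 12 + 0.6·(I − 12·p_x − 10·p_y)/p_x, and y* = 10 + 0.4·(…)/p_y.
Discretionary income = 204 − 12·9 − 10·7 = 26; x* = 12 + 0.6·26/9 = 13.7333; y* = 10 + 0.4·26/7 = 11.4857.
Utility at the optimum: U(13.7333, 11.4857) = 1.6297.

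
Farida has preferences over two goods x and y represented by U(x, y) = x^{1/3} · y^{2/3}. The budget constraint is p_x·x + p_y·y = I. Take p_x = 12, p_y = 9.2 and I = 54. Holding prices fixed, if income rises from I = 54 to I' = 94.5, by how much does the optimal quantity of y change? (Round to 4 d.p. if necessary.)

Tangency: MRS = (1/2)·y/x = p_x/p_y.
So 1/3·p_y·y = 2/3·p_x·x; combined with the budget, a share 1/3 of income goes to x.
Demand: x*(p_x,p_y,I) = 1/3·I/p_x and y* = 2/3·I/p_y.
At p_x=12, p_y=9.2, I=54: y* = 2/3·54/9.2 = 3.913.
At I' = 94.5: y* = 6.8478. Change: 6.8478 − 3.913 = 2.9348.

Δy* = 2.9348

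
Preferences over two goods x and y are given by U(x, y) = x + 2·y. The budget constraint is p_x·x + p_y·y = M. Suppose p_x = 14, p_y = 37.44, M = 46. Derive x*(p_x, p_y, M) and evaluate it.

x* = 3.2857

Linear utility — the consumer picks whichever good has higher MU/price: 1/14 = 0.0714 vs 2/37.44 = 0.0534.
x gives more utility per dollar, so spend all income on x: x* = M/p_x, y* = 0.
Numerically: x* = 3.2857, y* = 0.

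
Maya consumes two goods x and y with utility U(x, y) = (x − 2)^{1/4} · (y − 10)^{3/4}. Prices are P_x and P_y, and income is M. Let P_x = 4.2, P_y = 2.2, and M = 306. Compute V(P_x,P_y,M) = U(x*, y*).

MRS = (1/3)·(y−10)/(x−2). Tangency with P_x/P_y gives y−10 = 3·(P_x/P_y)·(x−2).
After buying the subsistence bundle (2, 10), a share 0.25 of the remaining income goes to x: x* = 2 + 0.25·(M − 2P_x − 10P_y)/P_x.
Discretionary income = 306 − 2·4.2 − 10·2.2 = 275.6; x* = 2 + 0.25·275.6/4.2 = 18.4048; y* = 10 + 0.75·275.6/2.2 = 103.9545.
Utility at the optimum: U(18.4048, 103.9545) = 60.7339.

V = 60.7339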